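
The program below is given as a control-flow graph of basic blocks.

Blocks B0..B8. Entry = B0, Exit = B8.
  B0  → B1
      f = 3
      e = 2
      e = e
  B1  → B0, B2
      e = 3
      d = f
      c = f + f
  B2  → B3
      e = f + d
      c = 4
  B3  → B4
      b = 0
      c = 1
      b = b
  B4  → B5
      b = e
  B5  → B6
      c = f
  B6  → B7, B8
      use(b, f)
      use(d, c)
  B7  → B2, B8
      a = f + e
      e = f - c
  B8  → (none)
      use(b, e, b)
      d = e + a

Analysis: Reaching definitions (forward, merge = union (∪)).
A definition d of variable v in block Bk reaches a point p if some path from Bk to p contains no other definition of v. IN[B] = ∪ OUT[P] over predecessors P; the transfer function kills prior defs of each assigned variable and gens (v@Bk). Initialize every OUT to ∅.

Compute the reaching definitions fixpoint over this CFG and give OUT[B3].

Fixpoint table:
  B0:   IN={c@B1, d@B1, e@B1, f@B0}   OUT={c@B1, d@B1, e@B0, f@B0}
  B1:   IN={c@B1, d@B1, e@B0, f@B0}   OUT={c@B1, d@B1, e@B1, f@B0}
  B2:   IN={a@B7, b@B4, c@B1, c@B5, d@B1, e@B1, e@B7, f@B0}   OUT={a@B7, b@B4, c@B2, d@B1, e@B2, f@B0}
  B3:   IN={a@B7, b@B4, c@B2, d@B1, e@B2, f@B0}   OUT={a@B7, b@B3, c@B3, d@B1, e@B2, f@B0}
  B4:   IN={a@B7, b@B3, c@B3, d@B1, e@B2, f@B0}   OUT={a@B7, b@B4, c@B3, d@B1, e@B2, f@B0}
  B5:   IN={a@B7, b@B4, c@B3, d@B1, e@B2, f@B0}   OUT={a@B7, b@B4, c@B5, d@B1, e@B2, f@B0}
  B6:   IN={a@B7, b@B4, c@B5, d@B1, e@B2, f@B0}   OUT={a@B7, b@B4, c@B5, d@B1, e@B2, f@B0}
  B7:   IN={a@B7, b@B4, c@B5, d@B1, e@B2, f@B0}   OUT={a@B7, b@B4, c@B5, d@B1, e@B7, f@B0}
  B8:   IN={a@B7, b@B4, c@B5, d@B1, e@B2, e@B7, f@B0}   OUT={a@B7, b@B4, c@B5, d@B8, e@B2, e@B7, f@B0}

Merge at B3: IN[B3] = OUT[B2] = {a@B7, b@B4, c@B2, d@B1, e@B2, f@B0}
Applying B3's transfer function to that IN value gives OUT[B3] (row B3 above).

Answer: {a@B7, b@B3, c@B3, d@B1, e@B2, f@B0}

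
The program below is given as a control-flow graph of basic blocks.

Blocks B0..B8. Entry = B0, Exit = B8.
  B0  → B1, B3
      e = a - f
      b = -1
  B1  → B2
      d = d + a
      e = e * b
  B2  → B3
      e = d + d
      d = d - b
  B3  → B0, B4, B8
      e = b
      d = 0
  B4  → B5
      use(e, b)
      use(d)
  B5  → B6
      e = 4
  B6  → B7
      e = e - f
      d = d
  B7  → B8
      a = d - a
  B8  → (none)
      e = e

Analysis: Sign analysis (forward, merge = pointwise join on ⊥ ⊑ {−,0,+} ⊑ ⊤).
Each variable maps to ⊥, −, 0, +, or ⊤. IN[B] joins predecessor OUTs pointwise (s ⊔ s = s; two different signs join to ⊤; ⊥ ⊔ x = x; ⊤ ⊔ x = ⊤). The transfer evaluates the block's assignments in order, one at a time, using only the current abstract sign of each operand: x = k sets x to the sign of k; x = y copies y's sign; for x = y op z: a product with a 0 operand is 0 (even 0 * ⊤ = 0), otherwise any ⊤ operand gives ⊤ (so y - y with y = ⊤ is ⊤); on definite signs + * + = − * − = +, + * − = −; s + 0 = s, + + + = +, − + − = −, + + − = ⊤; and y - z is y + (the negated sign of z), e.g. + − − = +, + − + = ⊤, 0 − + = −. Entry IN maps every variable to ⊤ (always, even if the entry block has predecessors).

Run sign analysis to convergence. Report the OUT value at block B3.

Converged values:
  B0:  IN=(all ⊤)  OUT={b:-; rest ⊤}
  B1:  IN={b:-; rest ⊤}  OUT={b:-; rest ⊤}
  B2:  IN={b:-; rest ⊤}  OUT={b:-; rest ⊤}
  B3:  IN={b:-; rest ⊤}  OUT={b:-, d:0, e:-; rest ⊤}
  B4:  IN={b:-, d:0, e:-; rest ⊤}  OUT={b:-, d:0, e:-; rest ⊤}
  B5:  IN={b:-, d:0, e:-; rest ⊤}  OUT={b:-, d:0, e:+; rest ⊤}
  B6:  IN={b:-, d:0, e:+; rest ⊤}  OUT={b:-, d:0; rest ⊤}
  B7:  IN={b:-, d:0; rest ⊤}  OUT={b:-, d:0; rest ⊤}
  B8:  IN={b:-, d:0; rest ⊤}  OUT={b:-, d:0; rest ⊤}

Merge at B3: IN[B3] = OUT[B0] ⊔ OUT[B2] = {a: ⊤, b: -, c: ⊤, d: ⊤, e: ⊤, f: ⊤}
Applying B3's transfer function to that IN value gives OUT[B3] (row B3 above).

Answer: {a: ⊤, b: -, c: ⊤, d: 0, e: -, f: ⊤}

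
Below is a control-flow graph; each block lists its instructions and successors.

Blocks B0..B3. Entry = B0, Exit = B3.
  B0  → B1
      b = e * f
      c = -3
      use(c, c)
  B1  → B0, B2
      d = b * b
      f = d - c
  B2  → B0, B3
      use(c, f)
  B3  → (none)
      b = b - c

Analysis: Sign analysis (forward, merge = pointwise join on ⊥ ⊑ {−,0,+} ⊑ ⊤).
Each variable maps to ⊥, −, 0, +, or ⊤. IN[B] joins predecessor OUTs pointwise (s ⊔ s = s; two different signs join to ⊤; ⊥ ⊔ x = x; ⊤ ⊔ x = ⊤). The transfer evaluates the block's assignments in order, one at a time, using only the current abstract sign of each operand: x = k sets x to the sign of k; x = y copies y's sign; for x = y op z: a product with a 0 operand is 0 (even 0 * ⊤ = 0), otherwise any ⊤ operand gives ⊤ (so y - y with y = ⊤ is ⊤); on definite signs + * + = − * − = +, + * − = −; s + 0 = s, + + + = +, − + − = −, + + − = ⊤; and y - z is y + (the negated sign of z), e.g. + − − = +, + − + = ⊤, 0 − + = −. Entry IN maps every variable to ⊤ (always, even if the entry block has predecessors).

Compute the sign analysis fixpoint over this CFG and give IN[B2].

Answer: {a: ⊤, b: ⊤, c: -, d: ⊤, e: ⊤, f: ⊤}

Trace:
Per-block solution:
  B0:   IN=(all ⊤)   OUT={c:-; rest ⊤}
  B1:   IN={c:-; rest ⊤}   OUT={c:-; rest ⊤}
  B2:   IN={c:-; rest ⊤}   OUT={c:-; rest ⊤}
  B3:   IN={c:-; rest ⊤}   OUT={c:-; rest ⊤}

Merge at B2: IN[B2] = OUT[B1] = {a: ⊤, b: ⊤, c: -, d: ⊤, e: ⊤, f: ⊤}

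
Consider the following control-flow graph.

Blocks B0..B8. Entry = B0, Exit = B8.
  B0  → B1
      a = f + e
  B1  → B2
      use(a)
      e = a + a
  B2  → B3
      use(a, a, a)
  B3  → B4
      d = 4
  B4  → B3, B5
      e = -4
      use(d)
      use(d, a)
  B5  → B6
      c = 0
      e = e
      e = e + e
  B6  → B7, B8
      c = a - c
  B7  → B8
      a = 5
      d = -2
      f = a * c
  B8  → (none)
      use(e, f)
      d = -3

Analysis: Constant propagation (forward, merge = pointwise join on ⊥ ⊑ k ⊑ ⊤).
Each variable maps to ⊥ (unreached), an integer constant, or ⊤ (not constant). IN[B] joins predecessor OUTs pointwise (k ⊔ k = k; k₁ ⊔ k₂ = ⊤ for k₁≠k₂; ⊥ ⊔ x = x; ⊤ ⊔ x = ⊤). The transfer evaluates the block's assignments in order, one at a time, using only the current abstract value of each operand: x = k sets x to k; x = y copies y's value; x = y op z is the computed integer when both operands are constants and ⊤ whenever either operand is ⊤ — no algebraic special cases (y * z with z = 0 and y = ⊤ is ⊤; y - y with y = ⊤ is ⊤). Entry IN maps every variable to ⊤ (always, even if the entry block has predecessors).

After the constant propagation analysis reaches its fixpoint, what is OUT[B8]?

Answer: {a: ⊤, b: ⊤, c: ⊤, d: -3, e: -8, f: ⊤}

Working:
Fixpoint table:
  B0:   IN=(all ⊤)   OUT=(all ⊤)
  B1:   IN=(all ⊤)   OUT=(all ⊤)
  B2:   IN=(all ⊤)   OUT=(all ⊤)
  B3:   IN=(all ⊤)   OUT={d:4; rest ⊤}
  B4:   IN={d:4; rest ⊤}   OUT={d:4, e:-4; rest ⊤}
  B5:   IN={d:4, e:-4; rest ⊤}   OUT={c:0, d:4, e:-8; rest ⊤}
  B6:   IN={c:0, d:4, e:-8; rest ⊤}   OUT={d:4, e:-8; rest ⊤}
  B7:   IN={d:4, e:-8; rest ⊤}   OUT={a:5, d:-2, e:-8; rest ⊤}
  B8:   IN={e:-8; rest ⊤}   OUT={d:-3, e:-8; rest ⊤}

Merge at B8: IN[B8] = OUT[B6] ⊔ OUT[B7] = {a: ⊤, b: ⊤, c: ⊤, d: ⊤, e: -8, f: ⊤}
Applying B8's transfer function to that IN value gives OUT[B8] (row B8 above).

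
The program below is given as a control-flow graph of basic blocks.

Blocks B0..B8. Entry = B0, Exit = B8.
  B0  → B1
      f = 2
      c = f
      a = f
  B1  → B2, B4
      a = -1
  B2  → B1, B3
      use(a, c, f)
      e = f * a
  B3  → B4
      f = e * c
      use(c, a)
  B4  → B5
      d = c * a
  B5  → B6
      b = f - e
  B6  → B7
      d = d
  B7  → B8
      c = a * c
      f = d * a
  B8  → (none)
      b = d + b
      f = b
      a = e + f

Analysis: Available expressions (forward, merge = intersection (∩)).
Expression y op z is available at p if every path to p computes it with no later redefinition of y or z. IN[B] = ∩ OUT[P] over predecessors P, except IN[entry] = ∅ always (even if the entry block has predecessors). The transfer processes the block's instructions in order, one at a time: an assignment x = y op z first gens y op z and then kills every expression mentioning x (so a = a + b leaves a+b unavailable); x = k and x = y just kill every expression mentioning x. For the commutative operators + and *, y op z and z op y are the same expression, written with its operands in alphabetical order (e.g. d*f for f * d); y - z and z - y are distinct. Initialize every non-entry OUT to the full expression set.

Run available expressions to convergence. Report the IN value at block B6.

Answer: {a*c, f-e}

Working:
Per-block solution:
  B0:   IN={}   OUT={}
  B1:   IN={}   OUT={}
  B2:   IN={}   OUT={a*f}
  B3:   IN={a*f}   OUT={c*e}
  B4:   IN={}   OUT={a*c}
  B5:   IN={a*c}   OUT={a*c, f-e}
  B6:   IN={a*c, f-e}   OUT={a*c, f-e}
  B7:   IN={a*c, f-e}   OUT={a*d}
  B8:   IN={a*d}   OUT={e+f}

Merge at B6: IN[B6] = OUT[B5] = {a*c, f-e}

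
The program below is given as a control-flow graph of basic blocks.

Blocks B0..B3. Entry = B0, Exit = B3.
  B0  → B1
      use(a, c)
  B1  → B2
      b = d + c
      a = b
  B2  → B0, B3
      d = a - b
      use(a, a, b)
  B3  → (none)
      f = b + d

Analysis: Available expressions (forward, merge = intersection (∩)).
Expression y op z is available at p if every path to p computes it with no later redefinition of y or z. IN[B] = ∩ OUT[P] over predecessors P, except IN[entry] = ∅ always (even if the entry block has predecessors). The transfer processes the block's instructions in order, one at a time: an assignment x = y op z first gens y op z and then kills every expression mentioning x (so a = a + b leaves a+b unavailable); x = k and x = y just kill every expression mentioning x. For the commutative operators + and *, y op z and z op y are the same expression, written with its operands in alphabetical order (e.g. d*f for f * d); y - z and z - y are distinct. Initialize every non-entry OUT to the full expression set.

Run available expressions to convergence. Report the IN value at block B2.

Converged values:
  B0:   IN={}   OUT={}
  B1:   IN={}   OUT={c+d}
  B2:   IN={c+d}   OUT={a-b}
  B3:   IN={a-b}   OUT={a-b, b+d}

Merge at B2: IN[B2] = OUT[B1] = {c+d}

Answer: {c+d}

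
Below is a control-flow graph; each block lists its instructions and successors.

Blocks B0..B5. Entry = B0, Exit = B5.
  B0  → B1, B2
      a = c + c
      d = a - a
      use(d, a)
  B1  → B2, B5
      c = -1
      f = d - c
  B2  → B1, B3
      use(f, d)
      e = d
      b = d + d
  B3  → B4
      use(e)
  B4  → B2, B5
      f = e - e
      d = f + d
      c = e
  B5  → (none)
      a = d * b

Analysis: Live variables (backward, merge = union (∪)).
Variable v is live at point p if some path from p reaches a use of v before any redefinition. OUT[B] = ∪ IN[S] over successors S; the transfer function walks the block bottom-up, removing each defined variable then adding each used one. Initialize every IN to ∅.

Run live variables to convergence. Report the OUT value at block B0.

Per-block solution:
  B0:  IN={b, c, f}  OUT={b, d, f}
  B1:  IN={b, d}  OUT={b, d, f}
  B2:  IN={d, f}  OUT={b, d, e}
  B3:  IN={b, d, e}  OUT={b, d, e}
  B4:  IN={b, d, e}  OUT={b, d, f}
  B5:  IN={b, d}  OUT={}

Merge at B0: OUT[B0] = IN[B1] ⊔ IN[B2] = {b, d, f}

Answer: {b, d, f}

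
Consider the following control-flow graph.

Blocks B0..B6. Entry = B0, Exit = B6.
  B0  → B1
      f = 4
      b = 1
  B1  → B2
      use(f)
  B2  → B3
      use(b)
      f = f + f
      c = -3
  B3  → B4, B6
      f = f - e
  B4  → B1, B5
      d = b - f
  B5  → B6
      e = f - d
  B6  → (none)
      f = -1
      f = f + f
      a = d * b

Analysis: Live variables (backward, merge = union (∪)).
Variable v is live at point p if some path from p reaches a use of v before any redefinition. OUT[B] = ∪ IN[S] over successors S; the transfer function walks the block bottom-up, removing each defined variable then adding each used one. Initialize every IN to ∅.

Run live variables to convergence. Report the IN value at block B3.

Per-block solution:
  B0:   IN={d, e}   OUT={b, d, e, f}
  B1:   IN={b, d, e, f}   OUT={b, d, e, f}
  B2:   IN={b, d, e, f}   OUT={b, d, e, f}
  B3:   IN={b, d, e, f}   OUT={b, d, e, f}
  B4:   IN={b, e, f}   OUT={b, d, e, f}
  B5:   IN={b, d, f}   OUT={b, d}
  B6:   IN={b, d}   OUT={}

Merge at B3: OUT[B3] = IN[B4] ⊔ IN[B6] = {b, d, e, f}
Applying B3's transfer function to that OUT value gives IN[B3] (row B3 above).

Answer: {b, d, e, f}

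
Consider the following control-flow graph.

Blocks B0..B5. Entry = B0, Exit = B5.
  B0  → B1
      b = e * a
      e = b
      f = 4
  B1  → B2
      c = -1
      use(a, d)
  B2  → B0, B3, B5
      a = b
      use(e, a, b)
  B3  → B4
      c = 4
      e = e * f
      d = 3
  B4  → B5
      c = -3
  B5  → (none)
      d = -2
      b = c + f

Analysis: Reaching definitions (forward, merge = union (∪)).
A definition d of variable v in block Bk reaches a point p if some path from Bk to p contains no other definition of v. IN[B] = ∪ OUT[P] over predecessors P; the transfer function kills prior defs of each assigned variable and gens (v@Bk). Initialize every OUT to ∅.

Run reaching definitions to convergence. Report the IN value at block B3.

Answer: {a@B2, b@B0, c@B1, e@B0, f@B0}

Derivation:
Per-block solution:
  B0: | IN={a@B2, b@B0, c@B1, e@B0, f@B0} | OUT={a@B2, b@B0, c@B1, e@B0, f@B0}
  B1: | IN={a@B2, b@B0, c@B1, e@B0, f@B0} | OUT={a@B2, b@B0, c@B1, e@B0, f@B0}
  B2: | IN={a@B2, b@B0, c@B1, e@B0, f@B0} | OUT={a@B2, b@B0, c@B1, e@B0, f@B0}
  B3: | IN={a@B2, b@B0, c@B1, e@B0, f@B0} | OUT={a@B2, b@B0, c@B3, d@B3, e@B3, f@B0}
  B4: | IN={a@B2, b@B0, c@B3, d@B3, e@B3, f@B0} | OUT={a@B2, b@B0, c@B4, d@B3, e@B3, f@B0}
  B5: | IN={a@B2, b@B0, c@B1, c@B4, d@B3, e@B0, e@B3, f@B0} | OUT={a@B2, b@B5, c@B1, c@B4, d@B5, e@B0, e@B3, f@B0}

Merge at B3: IN[B3] = OUT[B2] = {a@B2, b@B0, c@B1, e@B0, f@B0}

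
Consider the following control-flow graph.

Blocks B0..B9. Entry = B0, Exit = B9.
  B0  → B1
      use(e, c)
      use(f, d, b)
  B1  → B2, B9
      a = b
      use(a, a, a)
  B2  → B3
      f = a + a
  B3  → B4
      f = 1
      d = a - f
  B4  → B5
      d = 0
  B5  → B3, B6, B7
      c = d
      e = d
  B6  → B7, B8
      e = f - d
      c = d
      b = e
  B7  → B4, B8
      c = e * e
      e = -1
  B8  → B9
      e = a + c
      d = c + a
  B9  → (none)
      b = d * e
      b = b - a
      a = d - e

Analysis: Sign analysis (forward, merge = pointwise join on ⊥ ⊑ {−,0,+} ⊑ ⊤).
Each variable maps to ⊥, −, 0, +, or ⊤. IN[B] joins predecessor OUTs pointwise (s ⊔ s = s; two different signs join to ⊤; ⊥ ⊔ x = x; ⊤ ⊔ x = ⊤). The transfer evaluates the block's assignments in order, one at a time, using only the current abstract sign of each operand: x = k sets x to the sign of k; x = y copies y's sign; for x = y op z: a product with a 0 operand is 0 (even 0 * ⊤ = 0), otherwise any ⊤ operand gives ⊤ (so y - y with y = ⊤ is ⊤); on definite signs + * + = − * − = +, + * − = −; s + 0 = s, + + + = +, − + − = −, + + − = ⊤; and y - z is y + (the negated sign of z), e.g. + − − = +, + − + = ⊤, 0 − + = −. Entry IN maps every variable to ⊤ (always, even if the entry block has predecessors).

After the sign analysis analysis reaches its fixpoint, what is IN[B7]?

Converged values:
  B0: | IN=(all ⊤) | OUT=(all ⊤)
  B1: | IN=(all ⊤) | OUT=(all ⊤)
  B2: | IN=(all ⊤) | OUT=(all ⊤)
  B3: | IN=(all ⊤) | OUT={f:+; rest ⊤}
  B4: | IN={f:+; rest ⊤} | OUT={d:0, f:+; rest ⊤}
  B5: | IN={d:0, f:+; rest ⊤} | OUT={c:0, d:0, e:0, f:+; rest ⊤}
  B6: | IN={c:0, d:0, e:0, f:+; rest ⊤} | OUT={b:+, c:0, d:0, e:+, f:+; rest ⊤}
  B7: | IN={c:0, d:0, f:+; rest ⊤} | OUT={d:0, e:-, f:+; rest ⊤}
  B8: | IN={d:0, f:+; rest ⊤} | OUT={f:+; rest ⊤}
  B9: | IN=(all ⊤) | OUT=(all ⊤)

Merge at B7: IN[B7] = OUT[B5] ⊔ OUT[B6] = {a: ⊤, b: ⊤, c: 0, d: 0, e: ⊤, f: +}

Answer: {a: ⊤, b: ⊤, c: 0, d: 0, e: ⊤, f: +}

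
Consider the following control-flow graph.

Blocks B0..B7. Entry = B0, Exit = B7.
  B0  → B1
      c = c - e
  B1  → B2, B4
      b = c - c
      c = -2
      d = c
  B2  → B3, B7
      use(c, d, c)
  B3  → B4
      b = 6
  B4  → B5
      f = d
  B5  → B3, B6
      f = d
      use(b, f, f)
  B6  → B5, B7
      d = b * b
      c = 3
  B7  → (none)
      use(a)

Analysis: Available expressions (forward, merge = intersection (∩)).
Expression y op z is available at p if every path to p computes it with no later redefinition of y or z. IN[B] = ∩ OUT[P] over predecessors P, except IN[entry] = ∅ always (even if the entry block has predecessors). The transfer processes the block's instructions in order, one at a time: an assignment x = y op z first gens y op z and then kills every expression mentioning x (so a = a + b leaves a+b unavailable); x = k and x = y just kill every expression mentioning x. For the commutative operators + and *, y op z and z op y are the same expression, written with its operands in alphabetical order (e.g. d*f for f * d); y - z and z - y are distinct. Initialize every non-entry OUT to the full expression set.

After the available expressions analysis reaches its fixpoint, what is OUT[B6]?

Converged values:
  B0: | IN={} | OUT={}
  B1: | IN={} | OUT={}
  B2: | IN={} | OUT={}
  B3: | IN={} | OUT={}
  B4: | IN={} | OUT={}
  B5: | IN={} | OUT={}
  B6: | IN={} | OUT={b*b}
  B7: | IN={} | OUT={}

Merge at B6: IN[B6] = OUT[B5] = {}
Applying B6's transfer function to that IN value gives OUT[B6] (row B6 above).

Answer: {b*b}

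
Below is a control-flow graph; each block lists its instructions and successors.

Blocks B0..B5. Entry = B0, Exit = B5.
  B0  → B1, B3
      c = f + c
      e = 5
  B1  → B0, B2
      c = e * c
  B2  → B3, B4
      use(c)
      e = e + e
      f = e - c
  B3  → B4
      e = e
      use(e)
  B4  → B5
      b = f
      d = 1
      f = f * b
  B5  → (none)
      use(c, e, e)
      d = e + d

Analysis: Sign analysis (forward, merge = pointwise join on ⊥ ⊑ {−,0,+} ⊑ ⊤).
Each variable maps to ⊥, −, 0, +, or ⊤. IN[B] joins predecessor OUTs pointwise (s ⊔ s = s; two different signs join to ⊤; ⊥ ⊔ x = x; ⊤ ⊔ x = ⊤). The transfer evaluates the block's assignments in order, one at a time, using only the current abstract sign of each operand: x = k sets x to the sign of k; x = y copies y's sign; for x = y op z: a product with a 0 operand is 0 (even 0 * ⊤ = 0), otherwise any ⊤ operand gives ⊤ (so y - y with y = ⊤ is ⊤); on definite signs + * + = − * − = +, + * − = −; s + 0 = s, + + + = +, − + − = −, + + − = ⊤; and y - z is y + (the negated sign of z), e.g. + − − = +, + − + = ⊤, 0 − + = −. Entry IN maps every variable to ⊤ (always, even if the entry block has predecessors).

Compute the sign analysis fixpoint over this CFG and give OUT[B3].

Answer: {a: ⊤, b: ⊤, c: ⊤, d: ⊤, e: +, f: ⊤}

Working:
Converged values:
  B0:   IN=(all ⊤)   OUT={e:+; rest ⊤}
  B1:   IN={e:+; rest ⊤}   OUT={e:+; rest ⊤}
  B2:   IN={e:+; rest ⊤}   OUT={e:+; rest ⊤}
  B3:   IN={e:+; rest ⊤}   OUT={e:+; rest ⊤}
  B4:   IN={e:+; rest ⊤}   OUT={d:+, e:+; rest ⊤}
  B5:   IN={d:+, e:+; rest ⊤}   OUT={d:+, e:+; rest ⊤}

Merge at B3: IN[B3] = OUT[B0] ⊔ OUT[B2] = {a: ⊤, b: ⊤, c: ⊤, d: ⊤, e: +, f: ⊤}
Applying B3's transfer function to that IN value gives OUT[B3] (row B3 above).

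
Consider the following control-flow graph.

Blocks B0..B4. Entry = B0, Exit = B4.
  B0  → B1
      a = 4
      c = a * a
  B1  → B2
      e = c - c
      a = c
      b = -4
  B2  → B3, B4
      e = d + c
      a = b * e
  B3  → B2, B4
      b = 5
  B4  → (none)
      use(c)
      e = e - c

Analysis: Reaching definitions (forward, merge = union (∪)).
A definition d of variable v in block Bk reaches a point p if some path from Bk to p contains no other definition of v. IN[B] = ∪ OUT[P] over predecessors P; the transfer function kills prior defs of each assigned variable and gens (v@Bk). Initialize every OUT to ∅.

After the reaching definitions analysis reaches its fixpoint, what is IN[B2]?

Answer: {a@B1, a@B2, b@B1, b@B3, c@B0, e@B1, e@B2}

Derivation:
Fixpoint table:
  B0:  IN={}  OUT={a@B0, c@B0}
  B1:  IN={a@B0, c@B0}  OUT={a@B1, b@B1, c@B0, e@B1}
  B2:  IN={a@B1, a@B2, b@B1, b@B3, c@B0, e@B1, e@B2}  OUT={a@B2, b@B1, b@B3, c@B0, e@B2}
  B3:  IN={a@B2, b@B1, b@B3, c@B0, e@B2}  OUT={a@B2, b@B3, c@B0, e@B2}
  B4:  IN={a@B2, b@B1, b@B3, c@B0, e@B2}  OUT={a@B2, b@B1, b@B3, c@B0, e@B4}

Merge at B2: IN[B2] = OUT[B1] ⊔ OUT[B3] = {a@B1, a@B2, b@B1, b@B3, c@B0, e@B1, e@B2}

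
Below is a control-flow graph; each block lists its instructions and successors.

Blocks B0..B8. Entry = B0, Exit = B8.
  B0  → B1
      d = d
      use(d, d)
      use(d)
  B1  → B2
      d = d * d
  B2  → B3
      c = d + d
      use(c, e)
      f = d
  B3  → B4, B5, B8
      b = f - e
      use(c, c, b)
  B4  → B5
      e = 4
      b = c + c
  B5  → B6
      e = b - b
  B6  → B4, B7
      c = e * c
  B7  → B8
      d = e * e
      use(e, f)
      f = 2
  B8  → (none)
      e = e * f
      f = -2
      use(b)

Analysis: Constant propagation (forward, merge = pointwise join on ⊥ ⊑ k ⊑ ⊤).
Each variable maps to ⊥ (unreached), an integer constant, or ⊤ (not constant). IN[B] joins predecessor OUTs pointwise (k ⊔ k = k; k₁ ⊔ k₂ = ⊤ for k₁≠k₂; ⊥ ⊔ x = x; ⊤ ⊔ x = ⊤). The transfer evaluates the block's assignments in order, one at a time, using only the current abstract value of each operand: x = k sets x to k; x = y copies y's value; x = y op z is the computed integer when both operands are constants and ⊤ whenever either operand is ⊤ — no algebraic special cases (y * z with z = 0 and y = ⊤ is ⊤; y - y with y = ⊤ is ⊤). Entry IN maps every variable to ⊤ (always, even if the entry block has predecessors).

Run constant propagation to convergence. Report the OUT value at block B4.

Answer: {a: ⊤, b: ⊤, c: ⊤, d: ⊤, e: 4, f: ⊤}

Trace:
Per-block solution:
  B0: | IN=(all ⊤) | OUT=(all ⊤)
  B1: | IN=(all ⊤) | OUT=(all ⊤)
  B2: | IN=(all ⊤) | OUT=(all ⊤)
  B3: | IN=(all ⊤) | OUT=(all ⊤)
  B4: | IN=(all ⊤) | OUT={e:4; rest ⊤}
  B5: | IN=(all ⊤) | OUT=(all ⊤)
  B6: | IN=(all ⊤) | OUT=(all ⊤)
  B7: | IN=(all ⊤) | OUT={f:2; rest ⊤}
  B8: | IN=(all ⊤) | OUT={f:-2; rest ⊤}

Merge at B4: IN[B4] = OUT[B3] ⊔ OUT[B6] = {a: ⊤, b: ⊤, c: ⊤, d: ⊤, e: ⊤, f: ⊤}
Applying B4's transfer function to that IN value gives OUT[B4] (row B4 above).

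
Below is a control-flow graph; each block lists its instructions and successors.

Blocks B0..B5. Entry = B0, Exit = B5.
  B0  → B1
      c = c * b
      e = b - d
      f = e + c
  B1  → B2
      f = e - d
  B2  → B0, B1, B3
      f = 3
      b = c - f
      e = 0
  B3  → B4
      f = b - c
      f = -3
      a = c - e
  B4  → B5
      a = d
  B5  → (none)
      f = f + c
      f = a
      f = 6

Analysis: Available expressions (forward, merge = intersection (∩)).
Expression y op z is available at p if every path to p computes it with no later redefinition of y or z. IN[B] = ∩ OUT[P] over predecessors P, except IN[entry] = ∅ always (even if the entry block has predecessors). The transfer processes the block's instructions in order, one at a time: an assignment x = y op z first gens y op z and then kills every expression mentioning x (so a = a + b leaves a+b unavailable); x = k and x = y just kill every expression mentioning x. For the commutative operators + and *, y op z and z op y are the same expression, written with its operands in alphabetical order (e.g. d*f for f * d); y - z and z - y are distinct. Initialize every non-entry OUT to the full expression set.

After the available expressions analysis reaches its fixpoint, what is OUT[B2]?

Answer: {c-f}

Derivation:
Converged values:
  B0: | IN={} | OUT={b-d, c+e}
  B1: | IN={} | OUT={e-d}
  B2: | IN={e-d} | OUT={c-f}
  B3: | IN={c-f} | OUT={b-c, c-e}
  B4: | IN={b-c, c-e} | OUT={b-c, c-e}
  B5: | IN={b-c, c-e} | OUT={b-c, c-e}

Merge at B2: IN[B2] = OUT[B1] = {e-d}
Applying B2's transfer function to that IN value gives OUT[B2] (row B2 above).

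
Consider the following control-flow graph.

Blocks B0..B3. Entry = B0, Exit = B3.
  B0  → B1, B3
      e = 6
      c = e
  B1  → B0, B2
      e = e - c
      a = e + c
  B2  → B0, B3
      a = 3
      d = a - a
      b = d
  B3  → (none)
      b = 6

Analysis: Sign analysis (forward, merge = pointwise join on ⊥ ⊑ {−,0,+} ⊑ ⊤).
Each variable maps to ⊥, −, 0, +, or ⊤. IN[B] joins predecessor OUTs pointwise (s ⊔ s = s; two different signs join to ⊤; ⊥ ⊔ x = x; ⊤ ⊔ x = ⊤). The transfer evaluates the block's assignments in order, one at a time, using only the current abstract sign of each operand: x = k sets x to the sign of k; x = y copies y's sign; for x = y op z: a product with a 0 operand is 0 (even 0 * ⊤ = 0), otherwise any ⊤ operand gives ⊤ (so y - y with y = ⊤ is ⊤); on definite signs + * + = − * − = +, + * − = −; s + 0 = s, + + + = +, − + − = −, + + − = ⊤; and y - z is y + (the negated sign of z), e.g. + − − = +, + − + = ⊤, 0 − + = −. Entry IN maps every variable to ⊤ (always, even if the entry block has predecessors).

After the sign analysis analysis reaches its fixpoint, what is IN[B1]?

Per-block solution:
  B0:   IN=(all ⊤)   OUT={c:+, e:+; rest ⊤}
  B1:   IN={c:+, e:+; rest ⊤}   OUT={c:+; rest ⊤}
  B2:   IN={c:+; rest ⊤}   OUT={a:+, c:+; rest ⊤}
  B3:   IN={c:+; rest ⊤}   OUT={b:+, c:+; rest ⊤}

Merge at B1: IN[B1] = OUT[B0] = {a: ⊤, b: ⊤, c: +, d: ⊤, e: +, f: ⊤}

Answer: {a: ⊤, b: ⊤, c: +, d: ⊤, e: +, f: ⊤}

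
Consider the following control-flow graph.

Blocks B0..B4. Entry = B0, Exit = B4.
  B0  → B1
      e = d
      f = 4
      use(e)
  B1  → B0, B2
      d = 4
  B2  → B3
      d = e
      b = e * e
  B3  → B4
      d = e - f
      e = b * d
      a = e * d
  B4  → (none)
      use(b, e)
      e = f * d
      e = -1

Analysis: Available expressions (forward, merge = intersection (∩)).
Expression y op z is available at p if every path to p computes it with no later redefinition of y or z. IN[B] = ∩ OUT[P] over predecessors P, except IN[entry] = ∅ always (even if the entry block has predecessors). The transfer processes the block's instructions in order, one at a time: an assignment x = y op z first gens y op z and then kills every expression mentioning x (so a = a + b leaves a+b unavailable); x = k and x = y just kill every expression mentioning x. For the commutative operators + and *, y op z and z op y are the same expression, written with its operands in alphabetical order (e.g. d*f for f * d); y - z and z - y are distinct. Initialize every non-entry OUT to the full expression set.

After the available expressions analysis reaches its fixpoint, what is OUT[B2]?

Answer: {e*e}

Working:
Converged values:
  B0:  IN={}  OUT={}
  B1:  IN={}  OUT={}
  B2:  IN={}  OUT={e*e}
  B3:  IN={e*e}  OUT={b*d, d*e}
  B4:  IN={b*d, d*e}  OUT={b*d, d*f}

Merge at B2: IN[B2] = OUT[B1] = {}
Applying B2's transfer function to that IN value gives OUT[B2] (row B2 above).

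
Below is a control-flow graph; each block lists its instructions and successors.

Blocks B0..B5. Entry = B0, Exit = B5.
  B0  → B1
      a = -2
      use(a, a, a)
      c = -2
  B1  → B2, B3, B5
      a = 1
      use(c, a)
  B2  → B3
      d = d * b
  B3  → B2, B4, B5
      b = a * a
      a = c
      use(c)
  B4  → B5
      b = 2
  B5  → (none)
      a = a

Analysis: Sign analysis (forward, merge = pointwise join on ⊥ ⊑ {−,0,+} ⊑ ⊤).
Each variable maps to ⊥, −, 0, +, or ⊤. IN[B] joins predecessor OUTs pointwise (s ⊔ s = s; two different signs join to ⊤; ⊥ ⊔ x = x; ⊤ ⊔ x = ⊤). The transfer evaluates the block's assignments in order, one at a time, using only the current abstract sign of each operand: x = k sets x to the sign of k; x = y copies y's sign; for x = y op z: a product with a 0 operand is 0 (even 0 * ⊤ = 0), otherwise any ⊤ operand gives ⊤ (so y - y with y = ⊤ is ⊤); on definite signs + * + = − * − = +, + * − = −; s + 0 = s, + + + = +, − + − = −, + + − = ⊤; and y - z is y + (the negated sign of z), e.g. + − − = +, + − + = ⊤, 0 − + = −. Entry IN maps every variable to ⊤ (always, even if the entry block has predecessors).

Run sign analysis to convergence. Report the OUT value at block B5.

Converged values:
  B0:   IN=(all ⊤)   OUT={a:-, c:-; rest ⊤}
  B1:   IN={a:-, c:-; rest ⊤}   OUT={a:+, c:-; rest ⊤}
  B2:   IN={c:-; rest ⊤}   OUT={c:-; rest ⊤}
  B3:   IN={c:-; rest ⊤}   OUT={a:-, c:-; rest ⊤}
  B4:   IN={a:-, c:-; rest ⊤}   OUT={a:-, b:+, c:-; rest ⊤}
  B5:   IN={c:-; rest ⊤}   OUT={c:-; rest ⊤}

Merge at B5: IN[B5] = OUT[B1] ⊔ OUT[B3] ⊔ OUT[B4] = {a: ⊤, b: ⊤, c: -, d: ⊤, e: ⊤, f: ⊤}
Applying B5's transfer function to that IN value gives OUT[B5] (row B5 above).

Answer: {a: ⊤, b: ⊤, c: -, d: ⊤, e: ⊤, f: ⊤}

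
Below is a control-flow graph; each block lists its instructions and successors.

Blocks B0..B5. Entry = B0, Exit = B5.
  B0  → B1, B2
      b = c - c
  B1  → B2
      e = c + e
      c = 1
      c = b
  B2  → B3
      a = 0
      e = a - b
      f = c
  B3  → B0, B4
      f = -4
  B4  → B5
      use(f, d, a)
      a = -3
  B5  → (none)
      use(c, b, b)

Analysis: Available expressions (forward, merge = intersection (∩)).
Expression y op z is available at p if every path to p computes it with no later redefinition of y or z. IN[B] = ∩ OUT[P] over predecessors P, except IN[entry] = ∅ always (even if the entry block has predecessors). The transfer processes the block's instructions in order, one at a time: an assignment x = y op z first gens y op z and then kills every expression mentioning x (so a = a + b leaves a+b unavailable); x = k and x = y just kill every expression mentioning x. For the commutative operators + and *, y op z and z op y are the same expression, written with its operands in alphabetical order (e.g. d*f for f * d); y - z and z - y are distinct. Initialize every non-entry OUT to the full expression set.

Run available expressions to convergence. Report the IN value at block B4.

Converged values:
  B0:   IN={}   OUT={c-c}
  B1:   IN={c-c}   OUT={}
  B2:   IN={}   OUT={a-b}
  B3:   IN={a-b}   OUT={a-b}
  B4:   IN={a-b}   OUT={}
  B5:   IN={}   OUT={}

Merge at B4: IN[B4] = OUT[B3] = {a-b}

Answer: {a-b}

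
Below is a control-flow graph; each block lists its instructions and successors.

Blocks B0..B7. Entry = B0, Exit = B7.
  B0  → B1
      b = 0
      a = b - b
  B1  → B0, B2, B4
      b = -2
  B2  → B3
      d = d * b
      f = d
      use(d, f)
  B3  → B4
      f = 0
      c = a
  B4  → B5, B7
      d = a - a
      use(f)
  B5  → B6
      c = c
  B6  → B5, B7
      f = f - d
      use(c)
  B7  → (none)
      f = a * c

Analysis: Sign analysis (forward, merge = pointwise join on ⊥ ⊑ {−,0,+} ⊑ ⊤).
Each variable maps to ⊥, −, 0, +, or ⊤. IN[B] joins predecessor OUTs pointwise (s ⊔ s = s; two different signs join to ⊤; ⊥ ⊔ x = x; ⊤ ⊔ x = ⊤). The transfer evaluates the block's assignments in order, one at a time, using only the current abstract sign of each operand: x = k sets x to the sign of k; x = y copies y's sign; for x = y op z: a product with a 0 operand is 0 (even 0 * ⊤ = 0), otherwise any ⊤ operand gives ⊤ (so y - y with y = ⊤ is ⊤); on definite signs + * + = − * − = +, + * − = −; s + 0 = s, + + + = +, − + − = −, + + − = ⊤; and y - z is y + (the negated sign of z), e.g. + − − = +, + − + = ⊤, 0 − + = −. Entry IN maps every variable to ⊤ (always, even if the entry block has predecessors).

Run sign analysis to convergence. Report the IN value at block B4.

Per-block solution:
  B0: | IN=(all ⊤) | OUT={a:0, b:0; rest ⊤}
  B1: | IN={a:0, b:0; rest ⊤} | OUT={a:0, b:-; rest ⊤}
  B2: | IN={a:0, b:-; rest ⊤} | OUT={a:0, b:-; rest ⊤}
  B3: | IN={a:0, b:-; rest ⊤} | OUT={a:0, b:-, c:0, f:0; rest ⊤}
  B4: | IN={a:0, b:-; rest ⊤} | OUT={a:0, b:-, d:0; rest ⊤}
  B5: | IN={a:0, b:-, d:0; rest ⊤} | OUT={a:0, b:-, d:0; rest ⊤}
  B6: | IN={a:0, b:-, d:0; rest ⊤} | OUT={a:0, b:-, d:0; rest ⊤}
  B7: | IN={a:0, b:-, d:0; rest ⊤} | OUT={a:0, b:-, d:0, f:0; rest ⊤}

Merge at B4: IN[B4] = OUT[B1] ⊔ OUT[B3] = {a: 0, b: -, c: ⊤, d: ⊤, e: ⊤, f: ⊤}

Answer: {a: 0, b: -, c: ⊤, d: ⊤, e: ⊤, f: ⊤}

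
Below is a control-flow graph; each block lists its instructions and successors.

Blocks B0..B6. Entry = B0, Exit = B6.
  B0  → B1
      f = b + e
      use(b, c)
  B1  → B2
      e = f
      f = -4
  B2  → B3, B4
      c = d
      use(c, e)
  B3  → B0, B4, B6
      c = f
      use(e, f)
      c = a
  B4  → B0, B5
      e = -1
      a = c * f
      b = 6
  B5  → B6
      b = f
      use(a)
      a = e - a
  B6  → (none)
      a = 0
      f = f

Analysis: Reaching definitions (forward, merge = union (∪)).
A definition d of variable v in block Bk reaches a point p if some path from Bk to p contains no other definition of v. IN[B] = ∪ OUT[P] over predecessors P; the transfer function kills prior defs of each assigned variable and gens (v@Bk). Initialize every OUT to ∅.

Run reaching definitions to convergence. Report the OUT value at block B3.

Answer: {a@B4, b@B4, c@B3, e@B1, f@B1}

Trace:
Fixpoint table:
  B0: | IN={a@B4, b@B4, c@B2, c@B3, e@B1, e@B4, f@B1} | OUT={a@B4, b@B4, c@B2, c@B3, e@B1, e@B4, f@B0}
  B1: | IN={a@B4, b@B4, c@B2, c@B3, e@B1, e@B4, f@B0} | OUT={a@B4, b@B4, c@B2, c@B3, e@B1, f@B1}
  B2: | IN={a@B4, b@B4, c@B2, c@B3, e@B1, f@B1} | OUT={a@B4, b@B4, c@B2, e@B1, f@B1}
  B3: | IN={a@B4, b@B4, c@B2, e@B1, f@B1} | OUT={a@B4, b@B4, c@B3, e@B1, f@B1}
  B4: | IN={a@B4, b@B4, c@B2, c@B3, e@B1, f@B1} | OUT={a@B4, b@B4, c@B2, c@B3, e@B4, f@B1}
  B5: | IN={a@B4, b@B4, c@B2, c@B3, e@B4, f@B1} | OUT={a@B5, b@B5, c@B2, c@B3, e@B4, f@B1}
  B6: | IN={a@B4, a@B5, b@B4, b@B5, c@B2, c@B3, e@B1, e@B4, f@B1} | OUT={a@B6, b@B4, b@B5, c@B2, c@B3, e@B1, e@B4, f@B6}

Merge at B3: IN[B3] = OUT[B2] = {a@B4, b@B4, c@B2, e@B1, f@B1}
Applying B3's transfer function to that IN value gives OUT[B3] (row B3 above).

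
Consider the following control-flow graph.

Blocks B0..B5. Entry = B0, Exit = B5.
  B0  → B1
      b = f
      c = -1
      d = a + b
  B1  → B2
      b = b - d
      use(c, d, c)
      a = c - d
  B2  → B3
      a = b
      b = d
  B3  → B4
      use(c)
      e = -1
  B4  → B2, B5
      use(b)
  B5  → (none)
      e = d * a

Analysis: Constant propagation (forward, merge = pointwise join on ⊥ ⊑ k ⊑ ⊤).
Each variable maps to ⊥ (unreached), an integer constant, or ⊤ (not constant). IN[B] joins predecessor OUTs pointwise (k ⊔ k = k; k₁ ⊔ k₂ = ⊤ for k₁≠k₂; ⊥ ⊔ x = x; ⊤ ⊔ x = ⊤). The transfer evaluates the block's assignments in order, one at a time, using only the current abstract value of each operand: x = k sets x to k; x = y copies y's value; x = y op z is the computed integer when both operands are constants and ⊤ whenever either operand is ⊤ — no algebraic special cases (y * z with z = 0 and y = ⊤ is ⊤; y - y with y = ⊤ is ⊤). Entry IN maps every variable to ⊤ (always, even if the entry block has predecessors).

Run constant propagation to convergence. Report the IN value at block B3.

Converged values:
  B0:   IN=(all ⊤)   OUT={c:-1; rest ⊤}
  B1:   IN={c:-1; rest ⊤}   OUT={c:-1; rest ⊤}
  B2:   IN={c:-1; rest ⊤}   OUT={c:-1; rest ⊤}
  B3:   IN={c:-1; rest ⊤}   OUT={c:-1, e:-1; rest ⊤}
  B4:   IN={c:-1, e:-1; rest ⊤}   OUT={c:-1, e:-1; rest ⊤}
  B5:   IN={c:-1, e:-1; rest ⊤}   OUT={c:-1; rest ⊤}

Merge at B3: IN[B3] = OUT[B2] = {a: ⊤, b: ⊤, c: -1, d: ⊤, e: ⊤, f: ⊤}

Answer: {a: ⊤, b: ⊤, c: -1, d: ⊤, e: ⊤, f: ⊤}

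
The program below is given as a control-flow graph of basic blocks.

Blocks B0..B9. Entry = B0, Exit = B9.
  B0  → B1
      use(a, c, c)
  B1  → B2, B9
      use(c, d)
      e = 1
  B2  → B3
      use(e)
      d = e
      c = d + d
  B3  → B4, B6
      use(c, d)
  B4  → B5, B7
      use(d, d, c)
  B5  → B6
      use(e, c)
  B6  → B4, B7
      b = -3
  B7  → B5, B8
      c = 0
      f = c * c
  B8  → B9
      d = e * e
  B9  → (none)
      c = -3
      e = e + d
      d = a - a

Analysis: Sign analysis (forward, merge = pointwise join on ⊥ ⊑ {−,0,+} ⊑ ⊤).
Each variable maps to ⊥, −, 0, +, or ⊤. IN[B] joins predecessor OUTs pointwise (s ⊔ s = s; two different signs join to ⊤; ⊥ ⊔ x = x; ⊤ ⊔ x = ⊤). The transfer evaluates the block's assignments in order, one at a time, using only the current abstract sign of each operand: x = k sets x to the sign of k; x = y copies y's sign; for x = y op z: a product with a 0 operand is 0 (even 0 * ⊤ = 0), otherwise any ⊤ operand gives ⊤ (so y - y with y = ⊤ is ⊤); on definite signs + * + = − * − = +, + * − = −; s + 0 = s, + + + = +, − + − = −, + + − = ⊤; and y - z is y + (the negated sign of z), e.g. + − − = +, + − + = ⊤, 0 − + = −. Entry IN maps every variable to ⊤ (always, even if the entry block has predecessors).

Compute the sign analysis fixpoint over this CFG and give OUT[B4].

Answer: {a: ⊤, b: ⊤, c: ⊤, d: +, e: +, f: ⊤}

Trace:
Converged values:
  B0:  IN=(all ⊤)  OUT=(all ⊤)
  B1:  IN=(all ⊤)  OUT={e:+; rest ⊤}
  B2:  IN={e:+; rest ⊤}  OUT={c:+, d:+, e:+; rest ⊤}
  B3:  IN={c:+, d:+, e:+; rest ⊤}  OUT={c:+, d:+, e:+; rest ⊤}
  B4:  IN={d:+, e:+; rest ⊤}  OUT={d:+, e:+; rest ⊤}
  B5:  IN={d:+, e:+; rest ⊤}  OUT={d:+, e:+; rest ⊤}
  B6:  IN={d:+, e:+; rest ⊤}  OUT={b:-, d:+, e:+; rest ⊤}
  B7:  IN={d:+, e:+; rest ⊤}  OUT={c:0, d:+, e:+, f:0; rest ⊤}
  B8:  IN={c:0, d:+, e:+, f:0; rest ⊤}  OUT={c:0, d:+, e:+, f:0; rest ⊤}
  B9:  IN={e:+; rest ⊤}  OUT={c:-; rest ⊤}

Merge at B4: IN[B4] = OUT[B3] ⊔ OUT[B6] = {a: ⊤, b: ⊤, c: ⊤, d: +, e: +, f: ⊤}
Applying B4's transfer function to that IN value gives OUT[B4] (row B4 above).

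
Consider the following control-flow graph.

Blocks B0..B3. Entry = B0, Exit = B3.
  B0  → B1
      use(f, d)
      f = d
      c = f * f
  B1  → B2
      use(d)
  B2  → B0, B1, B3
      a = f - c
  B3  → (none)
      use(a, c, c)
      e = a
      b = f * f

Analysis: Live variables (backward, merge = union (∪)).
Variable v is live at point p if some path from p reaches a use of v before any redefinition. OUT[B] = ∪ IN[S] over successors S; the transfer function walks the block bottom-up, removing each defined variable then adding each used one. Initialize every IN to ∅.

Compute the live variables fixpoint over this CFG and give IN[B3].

Converged values:
  B0:   IN={d, f}   OUT={c, d, f}
  B1:   IN={c, d, f}   OUT={c, d, f}
  B2:   IN={c, d, f}   OUT={a, c, d, f}
  B3:   IN={a, c, f}   OUT={}

B3 is the boundary node: OUT[B3] = {}
Applying B3's transfer function to that OUT value gives IN[B3] (row B3 above).

Answer: {a, c, f}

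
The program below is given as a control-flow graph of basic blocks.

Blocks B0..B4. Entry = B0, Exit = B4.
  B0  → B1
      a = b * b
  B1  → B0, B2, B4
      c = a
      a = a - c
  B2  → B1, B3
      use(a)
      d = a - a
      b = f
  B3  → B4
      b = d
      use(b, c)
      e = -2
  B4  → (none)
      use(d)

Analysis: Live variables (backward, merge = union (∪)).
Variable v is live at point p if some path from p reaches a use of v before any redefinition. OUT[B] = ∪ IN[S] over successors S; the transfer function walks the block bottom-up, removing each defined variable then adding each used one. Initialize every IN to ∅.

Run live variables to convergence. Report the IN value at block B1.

Answer: {a, b, d, f}

Trace:
Converged values:
  B0:   IN={b, d, f}   OUT={a, b, d, f}
  B1:   IN={a, b, d, f}   OUT={a, b, c, d, f}
  B2:   IN={a, c, f}   OUT={a, b, c, d, f}
  B3:   IN={c, d}   OUT={d}
  B4:   IN={d}   OUT={}

Merge at B1: OUT[B1] = IN[B0] ⊔ IN[B2] ⊔ IN[B4] = {a, b, c, d, f}
Applying B1's transfer function to that OUT value gives IN[B1] (row B1 above).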